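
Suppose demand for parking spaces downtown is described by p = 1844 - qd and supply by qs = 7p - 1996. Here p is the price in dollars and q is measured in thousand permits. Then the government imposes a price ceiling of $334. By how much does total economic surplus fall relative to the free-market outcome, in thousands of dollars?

Rearranging demand gives qd = 1844 - p. In a free market, 1844 - p = 7p - 1996 gives the equilibrium p* = 480, q* = 1364.
Because the ceiling (334) lies below the market-clearing price, it is binding.
At p = 334: qd = 1844 - 334 = 1510 and qs = 7·334 - 1996 = 342.
Quantity traded falls to 342. At q = 342 the demand price is 1844 - 342 = 1502 and the supply price is (1996 + 342)/7 = 334.
Deadweight loss = ½ · (1502 - 334) · (1364 - 342) = ½ · 1168 · 1022 = 596848.

596848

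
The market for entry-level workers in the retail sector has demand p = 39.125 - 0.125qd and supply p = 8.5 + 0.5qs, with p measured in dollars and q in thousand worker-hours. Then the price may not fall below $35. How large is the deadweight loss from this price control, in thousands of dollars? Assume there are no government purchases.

80

Rearranging demand gives qd = 313 - 8p; rearranging supply gives qs = 2p - 17. Setting quantity demanded equal to quantity supplied, 313 - 8p = 2p - 17, gives p* = 33 and q* = 49.
Since 35 > 33, the floor is binding.
At p = 35: qd = 313 - 8·35 = 33 and qs = 2·35 - 17 = 53.
Quantity traded falls to 33. At q = 33 the demand price is (313 - 33)/8 = 35 and the supply price is (17 + 33)/2 = 25.
Deadweight loss = ½ · (35 - 25) · (49 - 33) = ½ · 10 · 16 = 80.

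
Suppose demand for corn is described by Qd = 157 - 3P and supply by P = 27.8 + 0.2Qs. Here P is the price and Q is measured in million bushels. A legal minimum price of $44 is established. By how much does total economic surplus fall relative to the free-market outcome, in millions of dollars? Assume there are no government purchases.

117.6

Rearranging supply gives Qs = 5P - 139. Setting quantity demanded equal to quantity supplied, 157 - 3P = 5P - 139, gives P* = 37 and Q* = 46.
Since 44 > 37, the floor is binding.
At P = 44: Qd = 157 - 3·44 = 25 and Qs = 5·44 - 139 = 81.
Quantity traded falls to 25. At Q = 25 the demand price is (157 - 25)/3 = 44 and the supply price is (139 + 25)/5 = 32.8.
Deadweight loss = ½ · (44 - 32.8) · (46 - 25) = ½ · 11.2 · 21 = 117.6.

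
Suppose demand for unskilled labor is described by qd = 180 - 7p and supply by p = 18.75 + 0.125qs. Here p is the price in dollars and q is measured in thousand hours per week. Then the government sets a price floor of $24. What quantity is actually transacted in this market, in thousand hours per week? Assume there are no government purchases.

Rearranging supply gives qs = 8p - 150. In a free market, 180 - 7p = 8p - 150 gives the equilibrium p* = 22, q* = 26.
Since 24 > 22, the floor is binding.
At p = 24: qd = 180 - 7·24 = 12 and qs = 8·24 - 150 = 42.
The quantity actually transacted is the short side, demand: 12.

12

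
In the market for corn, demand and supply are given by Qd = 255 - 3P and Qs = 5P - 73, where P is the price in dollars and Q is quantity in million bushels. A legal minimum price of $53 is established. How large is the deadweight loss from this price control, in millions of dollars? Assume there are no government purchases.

345.6

In a free market, 255 - 3P = 5P - 73 gives the equilibrium P* = 41, Q* = 132.
Since 53 > 41, the floor is binding.
At P = 53: Qd = 255 - 3·53 = 96 and Qs = 5·53 - 73 = 192.
Quantity traded falls to 96. At Q = 96 the demand price is (255 - 96)/3 = 53 and the supply price is (73 + 96)/5 = 33.8.
Deadweight loss = ½ · (53 - 33.8) · (132 - 96) = ½ · 19.2 · 36 = 345.6.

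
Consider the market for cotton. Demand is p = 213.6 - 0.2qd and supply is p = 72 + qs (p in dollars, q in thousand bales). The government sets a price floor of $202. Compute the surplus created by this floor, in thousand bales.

72

Rearranging demand gives qd = 1068 - 5p; rearranging supply gives qs = p - 72. Equilibrium: 1068 - 5p = p - 72, so 1140 = 6p and p* = 190, q* = 118.
Because the floor (202) lies above the market-clearing price, it is binding.
At p = 202: qd = 1068 - 5·202 = 58 and qs = 202 - 72 = 130.
Surplus = qs - qd = 130 - 58 = 72.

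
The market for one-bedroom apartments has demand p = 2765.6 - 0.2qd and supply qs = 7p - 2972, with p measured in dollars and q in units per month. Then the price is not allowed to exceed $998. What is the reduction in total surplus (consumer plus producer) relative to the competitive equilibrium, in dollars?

1357473.6

Rearranging demand gives qd = 13828 - 5p. Without the control the market clears where 13828 - 5p = 7p - 2972, i.e. p* = 1400 and q* = 6828.
Because the ceiling (998) lies below the market-clearing price, it is binding.
At p = 998: qd = 13828 - 5·998 = 8838 and qs = 7·998 - 2972 = 4014.
Quantity traded falls to 4014. At q = 4014 the demand price is (13828 - 4014)/5 = 1962.8 and the supply price is (2972 + 4014)/7 = 998.
Deadweight loss = ½ · (1962.8 - 998) · (6828 - 4014) = ½ · 964.8 · 2814 = 1357473.6.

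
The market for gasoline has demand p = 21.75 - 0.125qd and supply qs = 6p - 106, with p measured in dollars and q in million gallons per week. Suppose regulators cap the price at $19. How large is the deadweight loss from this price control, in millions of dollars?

5.25

Rearranging demand gives qd = 174 - 8p. Setting quantity demanded equal to quantity supplied, 174 - 8p = 6p - 106, gives p* = 20 and q* = 14.
Since 19 < 20, the ceiling is binding.
At p = 19: qd = 174 - 8·19 = 22 and qs = 6·19 - 106 = 8.
Quantity traded falls to 8. At q = 8 the demand price is (174 - 8)/8 = 20.75 and the supply price is (106 + 8)/6 = 19.
Deadweight loss = ½ · (20.75 - 19) · (14 - 8) = ½ · 1.75 · 6 = 5.25.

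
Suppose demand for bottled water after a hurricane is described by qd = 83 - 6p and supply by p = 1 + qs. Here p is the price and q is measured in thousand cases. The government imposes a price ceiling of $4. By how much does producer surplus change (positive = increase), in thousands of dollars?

Rearranging supply gives qs = p - 1. Equilibrium: 83 - 6p = p - 1, so 84 = 7p and p* = 12, q* = 11.
Since 4 < 12, the ceiling is binding.
At p = 4: qd = 83 - 6·4 = 59 and qs = 4 - 1 = 3.
Producer surplus without the control is ½ · (12 - 1) · 11 = 60.5.
With the ceiling, producers sell 3 units at 4, so PS = ½ · (4 - 1) · 3 = 4.5.
Change in producer surplus = 4.5 - 60.5 = -56.

-56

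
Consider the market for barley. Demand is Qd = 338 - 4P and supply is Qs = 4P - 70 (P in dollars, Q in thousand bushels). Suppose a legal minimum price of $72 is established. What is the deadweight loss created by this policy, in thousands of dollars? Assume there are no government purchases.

Equilibrium: 338 - 4P = 4P - 70, so 408 = 8P and P* = 51, Q* = 134.
Because the floor (72) lies above the market-clearing price, it is binding.
At P = 72: Qd = 338 - 4·72 = 50 and Qs = 4·72 - 70 = 218.
Quantity traded falls to 50. At Q = 50 the demand price is (338 - 50)/4 = 72 and the supply price is (70 + 50)/4 = 30.
Deadweight loss = ½ · (72 - 30) · (134 - 50) = ½ · 42 · 84 = 1764.

1764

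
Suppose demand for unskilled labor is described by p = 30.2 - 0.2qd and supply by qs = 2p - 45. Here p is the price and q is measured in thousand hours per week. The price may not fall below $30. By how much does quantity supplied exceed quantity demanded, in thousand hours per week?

Rearranging demand gives qd = 151 - 5p. In a free market, 151 - 5p = 2p - 45 gives the equilibrium p* = 28, q* = 11.
Since 30 > 28, the floor is binding.
At p = 30: qd = 151 - 5·30 = 1 and qs = 2·30 - 45 = 15.
Surplus = qs - qd = 15 - 1 = 14.

14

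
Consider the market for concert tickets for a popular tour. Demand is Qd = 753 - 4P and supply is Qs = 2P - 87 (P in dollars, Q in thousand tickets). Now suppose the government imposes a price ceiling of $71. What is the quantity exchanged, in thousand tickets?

55

Setting quantity demanded equal to quantity supplied, 753 - 4P = 2P - 87, gives P* = 140 and Q* = 193.
The ceiling of 71 is below the equilibrium price 140, so it binds.
At P = 71: Qd = 753 - 4·71 = 469 and Qs = 2·71 - 87 = 55.
The quantity actually transacted is the short side, supply: 55.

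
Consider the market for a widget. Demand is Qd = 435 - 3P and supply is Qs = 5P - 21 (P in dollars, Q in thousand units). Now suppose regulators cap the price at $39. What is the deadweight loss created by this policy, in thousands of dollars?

Equilibrium: 435 - 3P = 5P - 21, so 456 = 8P and P* = 57, Q* = 264.
The ceiling of 39 is below the equilibrium price 57, so it binds.
At P = 39: Qd = 435 - 3·39 = 318 and Qs = 5·39 - 21 = 174.
Quantity traded falls to 174. At Q = 174 the demand price is (435 - 174)/3 = 87 and the supply price is (21 + 174)/5 = 39.
Deadweight loss = ½ · (87 - 39) · (264 - 174) = ½ · 48 · 90 = 2160.

2160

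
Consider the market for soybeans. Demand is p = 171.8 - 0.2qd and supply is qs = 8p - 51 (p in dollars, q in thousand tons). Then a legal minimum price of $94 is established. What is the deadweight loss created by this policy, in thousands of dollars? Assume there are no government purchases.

2340

Rearranging demand gives qd = 859 - 5p. Equilibrium: 859 - 5p = 8p - 51, so 910 = 13p and p* = 70, q* = 509.
Since 94 > 70, the floor is binding.
At p = 94: qd = 859 - 5·94 = 389 and qs = 8·94 - 51 = 701.
Quantity traded falls to 389. At q = 389 the demand price is (859 - 389)/5 = 94 and the supply price is (51 + 389)/8 = 55.
Deadweight loss = ½ · (94 - 55) · (509 - 389) = ½ · 39 · 120 = 2340.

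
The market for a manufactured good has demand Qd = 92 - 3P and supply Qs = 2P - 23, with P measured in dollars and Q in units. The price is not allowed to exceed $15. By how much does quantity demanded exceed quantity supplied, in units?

In a free market, 92 - 3P = 2P - 23 gives the equilibrium P* = 23, Q* = 23.
Since 15 < 23, the ceiling is binding.
At P = 15: Qd = 92 - 3·15 = 47 and Qs = 2·15 - 23 = 7.
Shortage = Qd - Qs = 47 - 7 = 40.

40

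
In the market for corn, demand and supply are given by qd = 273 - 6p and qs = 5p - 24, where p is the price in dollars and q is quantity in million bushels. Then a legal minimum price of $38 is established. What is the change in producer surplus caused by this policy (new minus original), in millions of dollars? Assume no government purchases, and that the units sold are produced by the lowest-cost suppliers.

59.4

Without the control the market clears where 273 - 6p = 5p - 24, i.e. p* = 27 and q* = 111.
The floor of 38 is above the equilibrium price 27, so it binds.
At p = 38: qd = 273 - 6·38 = 45 and qs = 5·38 - 24 = 166.
Producer surplus without the control is ½ · (27 - 4.8) · 111 = 1232.1.
With the floor, 45 units are sold at 38. The supply price at q = 45 is 13.8, so PS = ½ · [(38 - 4.8) + (38 - 13.8)] · 45 = 1291.5.
Change in producer surplus = 1291.5 - 1232.1 = 59.4.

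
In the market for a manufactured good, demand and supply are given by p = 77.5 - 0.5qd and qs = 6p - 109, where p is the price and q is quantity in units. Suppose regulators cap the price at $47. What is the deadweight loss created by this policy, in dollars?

Rearranging demand gives qd = 155 - 2p. In a free market, 155 - 2p = 6p - 109 gives the equilibrium p* = 33, q* = 89.
The ceiling of 47 is above the equilibrium price 33, so it is not binding; the market clears at p* = 33, q* = 89.
Since the control does not bind, no trades are prevented and deadweight loss is zero.

0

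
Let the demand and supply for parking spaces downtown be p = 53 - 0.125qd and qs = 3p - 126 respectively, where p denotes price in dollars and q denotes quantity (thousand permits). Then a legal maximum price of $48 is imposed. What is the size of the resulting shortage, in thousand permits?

Rearranging demand gives qd = 424 - 8p. Equilibrium: 424 - 8p = 3p - 126, so 550 = 11p and p* = 50, q* = 24.
The ceiling of 48 is below the equilibrium price 50, so it binds.
At p = 48: qd = 424 - 8·48 = 40 and qs = 3·48 - 126 = 18.
Shortage = qd - qs = 40 - 18 = 22.

22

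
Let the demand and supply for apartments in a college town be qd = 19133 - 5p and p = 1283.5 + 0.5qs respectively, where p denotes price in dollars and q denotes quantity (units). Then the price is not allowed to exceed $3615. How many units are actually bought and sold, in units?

3633

Rearranging supply gives qs = 2p - 2567. Without the control the market clears where 19133 - 5p = 2p - 2567, i.e. p* = 3100 and q* = 3633.
Since 3615 is above p* = 3100, the ceiling does not bind and the free-market outcome prevails.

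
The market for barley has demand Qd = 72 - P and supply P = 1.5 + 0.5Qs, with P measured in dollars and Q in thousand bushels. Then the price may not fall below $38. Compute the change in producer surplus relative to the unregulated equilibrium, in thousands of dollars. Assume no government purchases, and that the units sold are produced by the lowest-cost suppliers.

399.75

Rearranging supply gives Qs = 2P - 3. Without the control the market clears where 72 - P = 2P - 3, i.e. P* = 25 and Q* = 47.
The floor of 38 is above the equilibrium price 25, so it binds.
At P = 38: Qd = 72 - 38 = 34 and Qs = 2·38 - 3 = 73.
Producer surplus without the control is ½ · (25 - 1.5) · 47 = 552.25.
With the floor, 34 units are sold at 38. The supply price at Q = 34 is 18.5, so PS = ½ · [(38 - 1.5) + (38 - 18.5)] · 34 = 952.
Change in producer surplus = 952 - 552.25 = 399.75.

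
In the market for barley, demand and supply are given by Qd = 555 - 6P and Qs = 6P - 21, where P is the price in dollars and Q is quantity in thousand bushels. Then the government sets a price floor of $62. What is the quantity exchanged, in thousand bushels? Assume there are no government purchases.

183

Setting quantity demanded equal to quantity supplied, 555 - 6P = 6P - 21, gives P* = 48 and Q* = 267.
Because the floor (62) lies above the market-clearing price, it is binding.
At P = 62: Qd = 555 - 6·62 = 183 and Qs = 6·62 - 21 = 351.
The quantity actually transacted is the short side, demand: 183.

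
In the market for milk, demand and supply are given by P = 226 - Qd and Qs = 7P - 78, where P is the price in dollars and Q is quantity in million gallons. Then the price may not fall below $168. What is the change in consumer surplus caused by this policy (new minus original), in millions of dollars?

-15990

Rearranging demand gives Qd = 226 - P. Equilibrium: 226 - P = 7P - 78, so 304 = 8P and P* = 38, Q* = 188.
Because the floor (168) lies above the market-clearing price, it is binding.
At P = 168: Qd = 226 - 168 = 58 and Qs = 7·168 - 78 = 1098.
Consumer surplus without the control is ½ · (226 - 38) · 188 = 17672.
With the floor, consumers buy 58 units at 168, so CS = ½ · (226 - 168) · 58 = 1682.
Change in consumer surplus = 1682 - 17672 = -15990.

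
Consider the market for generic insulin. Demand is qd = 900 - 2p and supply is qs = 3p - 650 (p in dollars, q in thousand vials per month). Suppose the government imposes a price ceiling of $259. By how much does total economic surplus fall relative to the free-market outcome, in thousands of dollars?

9753.75

Equilibrium: 900 - 2p = 3p - 650, so 1550 = 5p and p* = 310, q* = 280.
The ceiling of 259 is below the equilibrium price 310, so it binds.
At p = 259: qd = 900 - 2·259 = 382 and qs = 3·259 - 650 = 127.
Quantity traded falls to 127. At q = 127 the demand price is (900 - 127)/2 = 386.5 and the supply price is (650 + 127)/3 = 259.
Deadweight loss = ½ · (386.5 - 259) · (280 - 127) = ½ · 127.5 · 153 = 9753.75.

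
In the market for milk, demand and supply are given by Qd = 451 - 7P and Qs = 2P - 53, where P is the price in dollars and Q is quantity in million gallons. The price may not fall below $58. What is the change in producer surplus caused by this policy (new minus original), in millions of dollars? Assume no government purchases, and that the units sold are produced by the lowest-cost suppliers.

In a free market, 451 - 7P = 2P - 53 gives the equilibrium P* = 56, Q* = 59.
Since 58 > 56, the floor is binding.
At P = 58: Qd = 451 - 7·58 = 45 and Qs = 2·58 - 53 = 63.
Producer surplus without the control is ½ · (56 - 26.5) · 59 = 870.25.
With the floor, 45 units are sold at 58. The supply price at Q = 45 is 49, so PS = ½ · [(58 - 26.5) + (58 - 49)] · 45 = 911.25.
Change in producer surplus = 911.25 - 870.25 = 41.

41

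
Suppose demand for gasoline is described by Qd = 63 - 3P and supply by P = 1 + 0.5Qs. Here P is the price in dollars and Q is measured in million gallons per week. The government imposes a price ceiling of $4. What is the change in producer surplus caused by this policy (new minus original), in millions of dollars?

-135

Rearranging supply gives Qs = 2P - 2. In a free market, 63 - 3P = 2P - 2 gives the equilibrium P* = 13, Q* = 24.
The ceiling of 4 is below the equilibrium price 13, so it binds.
At P = 4: Qd = 63 - 3·4 = 51 and Qs = 2·4 - 2 = 6.
Producer surplus without the control is ½ · (13 - 1) · 24 = 144.
With the ceiling, producers sell 6 units at 4, so PS = ½ · (4 - 1) · 6 = 9.
Change in producer surplus = 9 - 144 = -135.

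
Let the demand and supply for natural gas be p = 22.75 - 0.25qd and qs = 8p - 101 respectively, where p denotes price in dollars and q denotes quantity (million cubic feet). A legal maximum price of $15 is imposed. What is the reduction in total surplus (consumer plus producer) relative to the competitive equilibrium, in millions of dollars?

12

Rearranging demand gives qd = 91 - 4p. Without the control the market clears where 91 - 4p = 8p - 101, i.e. p* = 16 and q* = 27.
The ceiling of 15 is below the equilibrium price 16, so it binds.
At p = 15: qd = 91 - 4·15 = 31 and qs = 8·15 - 101 = 19.
Quantity traded falls to 19. At q = 19 the demand price is (91 - 19)/4 = 18 and the supply price is (101 + 19)/8 = 15.
Deadweight loss = ½ · (18 - 15) · (27 - 19) = ½ · 3 · 8 = 12.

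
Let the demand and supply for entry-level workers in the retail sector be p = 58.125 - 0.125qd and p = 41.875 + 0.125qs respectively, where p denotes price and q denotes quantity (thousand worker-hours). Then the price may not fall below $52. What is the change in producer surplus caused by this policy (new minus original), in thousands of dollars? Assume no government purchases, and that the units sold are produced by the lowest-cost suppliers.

Rearranging demand gives qd = 465 - 8p; rearranging supply gives qs = 8p - 335. Setting quantity demanded equal to quantity supplied, 465 - 8p = 8p - 335, gives p* = 50 and q* = 65.
Because the floor (52) lies above the market-clearing price, it is binding.
At p = 52: qd = 465 - 8·52 = 49 and qs = 8·52 - 335 = 81.
Producer surplus without the control is ½ · (50 - 41.875) · 65 = 264.0625.
With the floor, 49 units are sold at 52. The supply price at q = 49 is 48, so PS = ½ · [(52 - 41.875) + (52 - 48)] · 49 = 346.0625.
Change in producer surplus = 346.0625 - 264.0625 = 82.

82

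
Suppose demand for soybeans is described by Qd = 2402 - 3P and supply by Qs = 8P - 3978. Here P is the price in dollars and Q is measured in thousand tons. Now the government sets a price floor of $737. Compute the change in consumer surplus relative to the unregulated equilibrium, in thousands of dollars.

-66960.5

Setting quantity demanded equal to quantity supplied, 2402 - 3P = 8P - 3978, gives P* = 580 and Q* = 662.
Since 737 > 580, the floor is binding.
At P = 737: Qd = 2402 - 3·737 = 191 and Qs = 8·737 - 3978 = 1918.
Consumer surplus without the control is ½ · (2402/3 - 580) · 662 = 219122/3.
With the floor, consumers buy 191 units at 737, so CS = ½ · (2402/3 - 737) · 191 = 36481/6.
Change in consumer surplus = 36481/6 - 219122/3 = -66960.5.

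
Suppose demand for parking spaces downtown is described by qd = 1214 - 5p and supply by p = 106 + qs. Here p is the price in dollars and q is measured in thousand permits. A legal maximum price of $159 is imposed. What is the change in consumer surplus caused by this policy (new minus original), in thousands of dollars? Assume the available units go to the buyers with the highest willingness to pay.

Rearranging supply gives qs = p - 106. Equilibrium: 1214 - 5p = p - 106, so 1320 = 6p and p* = 220, q* = 114.
Since 159 < 220, the ceiling is binding.
At p = 159: qd = 1214 - 5·159 = 419 and qs = 159 - 106 = 53.
Consumer surplus without the control is ½ · (242.8 - 220) · 114 = 1299.6.
With the ceiling, 53 units are sold at 159 (assume they go to the highest-value buyers). The demand price at q = 53 is 232.2, so CS = ½ · [(242.8 - 159) + (232.2 - 159)] · 53 = 4160.5.
Change in consumer surplus = 4160.5 - 1299.6 = 2860.9.

2860.9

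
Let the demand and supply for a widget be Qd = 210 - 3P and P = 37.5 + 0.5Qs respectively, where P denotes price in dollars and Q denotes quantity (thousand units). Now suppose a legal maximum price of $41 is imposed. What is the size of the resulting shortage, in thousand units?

Rearranging supply gives Qs = 2P - 75. Equilibrium: 210 - 3P = 2P - 75, so 285 = 5P and P* = 57, Q* = 39.
Since 41 < 57, the ceiling is binding.
At P = 41: Qd = 210 - 3·41 = 87 and Qs = 2·41 - 75 = 7.
Shortage = Qd - Qs = 87 - 7 = 80.

80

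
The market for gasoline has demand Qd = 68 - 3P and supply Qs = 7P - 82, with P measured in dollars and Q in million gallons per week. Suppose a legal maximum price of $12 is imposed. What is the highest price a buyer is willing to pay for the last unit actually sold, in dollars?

In a free market, 68 - 3P = 7P - 82 gives the equilibrium P* = 15, Q* = 23.
Since 12 < 15, the ceiling is binding.
At P = 12: Qd = 68 - 3·12 = 32 and Qs = 7·12 - 82 = 2.
Only 2 units reach the market. On the demand curve, the marginal buyer's willingness to pay at Q = 2 is (68 - 2)/3 = 22.

22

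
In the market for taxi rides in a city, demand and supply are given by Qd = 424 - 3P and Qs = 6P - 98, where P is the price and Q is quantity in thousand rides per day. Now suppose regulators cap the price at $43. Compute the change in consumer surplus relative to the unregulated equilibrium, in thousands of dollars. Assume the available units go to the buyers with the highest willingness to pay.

1050

Setting quantity demanded equal to quantity supplied, 424 - 3P = 6P - 98, gives P* = 58 and Q* = 250.
Because the ceiling (43) lies below the market-clearing price, it is binding.
At P = 43: Qd = 424 - 3·43 = 295 and Qs = 6·43 - 98 = 160.
Consumer surplus without the control is ½ · (424/3 - 58) · 250 = 31250/3.
With the ceiling, 160 units are sold at 43 (assume they go to the highest-value buyers). The demand price at Q = 160 is 88, so CS = ½ · [(424/3 - 43) + (88 - 43)] · 160 = 34400/3.
Change in consumer surplus = 34400/3 - 31250/3 = 1050.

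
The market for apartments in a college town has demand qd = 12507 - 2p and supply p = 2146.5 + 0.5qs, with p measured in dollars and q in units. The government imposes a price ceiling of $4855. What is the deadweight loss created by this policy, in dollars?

0

Rearranging supply gives qs = 2p - 4293. Without the control the market clears where 12507 - 2p = 2p - 4293, i.e. p* = 4200 and q* = 4107.
The ceiling of 4855 is above the equilibrium price 4200, so it is not binding; the market clears at p* = 4200, q* = 4107.
Since the control does not bind, no trades are prevented and deadweight loss is zero.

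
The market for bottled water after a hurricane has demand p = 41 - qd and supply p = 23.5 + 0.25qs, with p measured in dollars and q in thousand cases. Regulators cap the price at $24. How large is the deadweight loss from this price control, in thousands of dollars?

Rearranging demand gives qd = 41 - p; rearranging supply gives qs = 4p - 94. Without the control the market clears where 41 - p = 4p - 94, i.e. p* = 27 and q* = 14.
Since 24 < 27, the ceiling is binding.
At p = 24: qd = 41 - 24 = 17 and qs = 4·24 - 94 = 2.
Quantity traded falls to 2. At q = 2 the demand price is 41 - 2 = 39 and the supply price is (94 + 2)/4 = 24.
Deadweight loss = ½ · (39 - 24) · (14 - 2) = ½ · 15 · 12 = 90.

90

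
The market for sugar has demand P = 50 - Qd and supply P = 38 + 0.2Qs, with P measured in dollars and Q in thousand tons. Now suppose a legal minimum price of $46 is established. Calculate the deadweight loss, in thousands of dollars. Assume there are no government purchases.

Rearranging demand gives Qd = 50 - P; rearranging supply gives Qs = 5P - 190. Without the control the market clears where 50 - P = 5P - 190, i.e. P* = 40 and Q* = 10.
Since 46 > 40, the floor is binding.
At P = 46: Qd = 50 - 46 = 4 and Qs = 5·46 - 190 = 40.
Quantity traded falls to 4. At Q = 4 the demand price is 50 - 4 = 46 and the supply price is (190 + 4)/5 = 38.8.
Deadweight loss = ½ · (46 - 38.8) · (10 - 4) = ½ · 7.2 · 6 = 21.6.

21.6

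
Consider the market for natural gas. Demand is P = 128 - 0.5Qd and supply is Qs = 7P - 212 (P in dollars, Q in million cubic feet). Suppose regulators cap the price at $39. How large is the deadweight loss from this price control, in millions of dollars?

2661.75

Rearranging demand gives Qd = 256 - 2P. Without the control the market clears where 256 - 2P = 7P - 212, i.e. P* = 52 and Q* = 152.
Since 39 < 52, the ceiling is binding.
At P = 39: Qd = 256 - 2·39 = 178 and Qs = 7·39 - 212 = 61.
Quantity traded falls to 61. At Q = 61 the demand price is (256 - 61)/2 = 97.5 and the supply price is (212 + 61)/7 = 39.
Deadweight loss = ½ · (97.5 - 39) · (152 - 61) = ½ · 58.5 · 91 = 2661.75.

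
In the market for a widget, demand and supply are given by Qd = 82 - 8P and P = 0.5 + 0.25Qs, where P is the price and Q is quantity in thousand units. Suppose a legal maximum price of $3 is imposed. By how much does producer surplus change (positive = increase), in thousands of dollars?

-72

Rearranging supply gives Qs = 4P - 2. Setting quantity demanded equal to quantity supplied, 82 - 8P = 4P - 2, gives P* = 7 and Q* = 26.
Since 3 < 7, the ceiling is binding.
At P = 3: Qd = 82 - 8·3 = 58 and Qs = 4·3 - 2 = 10.
Producer surplus without the control is ½ · (7 - 0.5) · 26 = 84.5.
With the ceiling, producers sell 10 units at 3, so PS = ½ · (3 - 0.5) · 10 = 12.5.
Change in producer surplus = 12.5 - 84.5 = -72.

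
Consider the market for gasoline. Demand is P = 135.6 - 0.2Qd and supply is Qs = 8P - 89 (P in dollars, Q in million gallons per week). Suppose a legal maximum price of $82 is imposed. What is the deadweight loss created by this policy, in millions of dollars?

Rearranging demand gives Qd = 678 - 5P. Setting quantity demanded equal to quantity supplied, 678 - 5P = 8P - 89, gives P* = 59 and Q* = 383.
Since 82 is above P* = 59, the ceiling does not bind and the free-market outcome prevails.
Since the control does not bind, no trades are prevented and deadweight loss is zero.

0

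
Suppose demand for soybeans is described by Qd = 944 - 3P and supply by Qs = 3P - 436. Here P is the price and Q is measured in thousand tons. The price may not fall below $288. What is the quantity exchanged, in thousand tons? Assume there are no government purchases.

80

Setting quantity demanded equal to quantity supplied, 944 - 3P = 3P - 436, gives P* = 230 and Q* = 254.
Since 288 > 230, the floor is binding.
At P = 288: Qd = 944 - 3·288 = 80 and Qs = 3·288 - 436 = 428.
The quantity actually transacted is the short side, demand: 80.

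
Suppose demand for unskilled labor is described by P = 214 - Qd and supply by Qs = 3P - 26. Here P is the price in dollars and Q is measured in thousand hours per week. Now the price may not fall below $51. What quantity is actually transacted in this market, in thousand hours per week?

Rearranging demand gives Qd = 214 - P. Without the control the market clears where 214 - P = 3P - 26, i.e. P* = 60 and Q* = 154.
The floor of 51 is below the equilibrium price 60, so it is not binding; the market clears at P* = 60, Q* = 154.

154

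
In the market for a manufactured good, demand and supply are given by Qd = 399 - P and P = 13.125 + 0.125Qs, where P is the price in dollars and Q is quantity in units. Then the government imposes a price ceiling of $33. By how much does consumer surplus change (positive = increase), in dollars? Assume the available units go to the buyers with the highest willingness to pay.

Rearranging supply gives Qs = 8P - 105. Equilibrium: 399 - P = 8P - 105, so 504 = 9P and P* = 56, Q* = 343.
The ceiling of 33 is below the equilibrium price 56, so it binds.
At P = 33: Qd = 399 - 33 = 366 and Qs = 8·33 - 105 = 159.
Consumer surplus without the control is ½ · (399 - 56) · 343 = 58824.5.
With the ceiling, 159 units are sold at 33 (assume they go to the highest-value buyers). The demand price at Q = 159 is 240, so CS = ½ · [(399 - 33) + (240 - 33)] · 159 = 45553.5.
Change in consumer surplus = 45553.5 - 58824.5 = -13271.

-13271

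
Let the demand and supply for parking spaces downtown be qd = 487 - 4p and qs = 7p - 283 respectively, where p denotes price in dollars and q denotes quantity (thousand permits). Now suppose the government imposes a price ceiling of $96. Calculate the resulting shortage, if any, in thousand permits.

In a free market, 487 - 4p = 7p - 283 gives the equilibrium p* = 70, q* = 207.
The ceiling of 96 is above the equilibrium price 70, so it is not binding; the market clears at p* = 70, q* = 207.
Since the control does not bind, there is no shortage.

0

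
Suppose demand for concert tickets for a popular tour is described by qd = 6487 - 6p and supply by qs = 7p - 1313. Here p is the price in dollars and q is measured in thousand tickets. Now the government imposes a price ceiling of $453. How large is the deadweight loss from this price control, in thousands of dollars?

163868.25

In a free market, 6487 - 6p = 7p - 1313 gives the equilibrium p* = 600, q* = 2887.
The ceiling of 453 is below the equilibrium price 600, so it binds.
At p = 453: qd = 6487 - 6·453 = 3769 and qs = 7·453 - 1313 = 1858.
Quantity traded falls to 1858. At q = 1858 the demand price is (6487 - 1858)/6 = 771.5 and the supply price is (1313 + 1858)/7 = 453.
Deadweight loss = ½ · (771.5 - 453) · (2887 - 1858) = ½ · 318.5 · 1029 = 163868.25.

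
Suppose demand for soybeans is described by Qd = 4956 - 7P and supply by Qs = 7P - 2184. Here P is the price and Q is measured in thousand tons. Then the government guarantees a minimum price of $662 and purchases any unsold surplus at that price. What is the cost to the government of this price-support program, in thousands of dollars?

1408736

Without the control the market clears where 4956 - 7P = 7P - 2184, i.e. P* = 510 and Q* = 1386.
Because the floor (662) lies above the market-clearing price, it is binding.
At P = 662: Qd = 4956 - 7·662 = 322 and Qs = 7·662 - 2184 = 2450.
Surplus = Qs - Qd = 2128.
Government expenditure = surplus × support price = 2128 × 662 = 1408736.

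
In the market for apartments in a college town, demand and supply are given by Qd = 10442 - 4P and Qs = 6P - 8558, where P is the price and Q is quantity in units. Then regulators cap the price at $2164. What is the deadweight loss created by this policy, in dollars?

Without the control the market clears where 10442 - 4P = 6P - 8558, i.e. P* = 1900 and Q* = 2842.
The ceiling of 2164 is above the equilibrium price 1900, so it is not binding; the market clears at P* = 1900, Q* = 2842.
Since the control does not bind, no trades are prevented and deadweight loss is zero.

0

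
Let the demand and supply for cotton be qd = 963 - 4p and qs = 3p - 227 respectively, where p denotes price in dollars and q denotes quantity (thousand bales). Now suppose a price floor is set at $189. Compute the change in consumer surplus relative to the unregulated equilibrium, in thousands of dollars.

In a free market, 963 - 4p = 3p - 227 gives the equilibrium p* = 170, q* = 283.
Since 189 > 170, the floor is binding.
At p = 189: qd = 963 - 4·189 = 207 and qs = 3·189 - 227 = 340.
Consumer surplus without the control is ½ · (240.75 - 170) · 283 = 10011.125.
With the floor, consumers buy 207 units at 189, so CS = ½ · (240.75 - 189) · 207 = 5356.125.
Change in consumer surplus = 5356.125 - 10011.125 = -4655.

-4655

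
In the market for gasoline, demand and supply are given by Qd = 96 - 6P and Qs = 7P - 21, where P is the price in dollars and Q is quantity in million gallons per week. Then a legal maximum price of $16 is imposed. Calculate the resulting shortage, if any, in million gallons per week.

0

Without the control the market clears where 96 - 6P = 7P - 21, i.e. P* = 9 and Q* = 42.
The ceiling of 16 is above the equilibrium price 9, so it is not binding; the market clears at P* = 9, Q* = 42.
Since the control does not bind, there is no shortage.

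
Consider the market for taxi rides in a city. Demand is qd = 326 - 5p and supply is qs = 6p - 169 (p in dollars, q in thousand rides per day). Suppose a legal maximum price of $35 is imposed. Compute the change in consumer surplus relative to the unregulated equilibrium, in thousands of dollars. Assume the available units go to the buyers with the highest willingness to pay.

Equilibrium: 326 - 5p = 6p - 169, so 495 = 11p and p* = 45, q* = 101.
The ceiling of 35 is below the equilibrium price 45, so it binds.
At p = 35: qd = 326 - 5·35 = 151 and qs = 6·35 - 169 = 41.
Consumer surplus without the control is ½ · (65.2 - 45) · 101 = 1020.1.
With the ceiling, 41 units are sold at 35 (assume they go to the highest-value buyers). The demand price at q = 41 is 57, so CS = ½ · [(65.2 - 35) + (57 - 35)] · 41 = 1070.1.
Change in consumer surplus = 1070.1 - 1020.1 = 50.

50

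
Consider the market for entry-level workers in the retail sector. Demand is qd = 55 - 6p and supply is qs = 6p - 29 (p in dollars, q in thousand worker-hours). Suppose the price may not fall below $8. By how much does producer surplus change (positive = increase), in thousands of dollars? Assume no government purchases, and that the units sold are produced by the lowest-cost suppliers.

4

Without the control the market clears where 55 - 6p = 6p - 29, i.e. p* = 7 and q* = 13.
The floor of 8 is above the equilibrium price 7, so it binds.
At p = 8: qd = 55 - 6·8 = 7 and qs = 6·8 - 29 = 19.
Producer surplus without the control is ½ · (7 - 29/6) · 13 = 169/12.
With the floor, 7 units are sold at 8. The supply price at q = 7 is 6, so PS = ½ · [(8 - 29/6) + (8 - 6)] · 7 = 217/12.
Change in producer surplus = 217/12 - 169/12 = 4.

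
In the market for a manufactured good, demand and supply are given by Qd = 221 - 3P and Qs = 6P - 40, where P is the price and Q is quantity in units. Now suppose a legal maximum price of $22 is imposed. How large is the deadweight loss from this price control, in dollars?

441

Setting quantity demanded equal to quantity supplied, 221 - 3P = 6P - 40, gives P* = 29 and Q* = 134.
Because the ceiling (22) lies below the market-clearing price, it is binding.
At P = 22: Qd = 221 - 3·22 = 155 and Qs = 6·22 - 40 = 92.
Quantity traded falls to 92. At Q = 92 the demand price is (221 - 92)/3 = 43 and the supply price is (40 + 92)/6 = 22.
Deadweight loss = ½ · (43 - 22) · (134 - 92) = ½ · 21 · 42 = 441.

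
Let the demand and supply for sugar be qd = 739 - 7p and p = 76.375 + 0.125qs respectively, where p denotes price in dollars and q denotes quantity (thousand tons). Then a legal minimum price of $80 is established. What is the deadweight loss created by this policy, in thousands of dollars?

0

Rearranging supply gives qs = 8p - 611. In a free market, 739 - 7p = 8p - 611 gives the equilibrium p* = 90, q* = 109.
Since 80 is below p* = 90, the floor does not bind and the free-market outcome prevails.
Since the control does not bind, no trades are prevented and deadweight loss is zero.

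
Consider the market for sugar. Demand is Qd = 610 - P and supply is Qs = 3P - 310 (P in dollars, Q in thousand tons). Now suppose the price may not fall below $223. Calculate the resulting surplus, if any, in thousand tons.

0

In a free market, 610 - P = 3P - 310 gives the equilibrium P* = 230, Q* = 380.
Since 223 is below P* = 230, the floor does not bind and the free-market outcome prevails.
Since the control does not bind, there is no surplus.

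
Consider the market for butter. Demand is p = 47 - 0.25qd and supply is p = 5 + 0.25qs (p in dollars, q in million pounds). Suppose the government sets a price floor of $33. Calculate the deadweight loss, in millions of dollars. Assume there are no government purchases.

Rearranging demand gives qd = 188 - 4p; rearranging supply gives qs = 4p - 20. Equilibrium: 188 - 4p = 4p - 20, so 208 = 8p and p* = 26, q* = 84.
Since 33 > 26, the floor is binding.
At p = 33: qd = 188 - 4·33 = 56 and qs = 4·33 - 20 = 112.
Quantity traded falls to 56. At q = 56 the demand price is (188 - 56)/4 = 33 and the supply price is (20 + 56)/4 = 19.
Deadweight loss = ½ · (33 - 19) · (84 - 56) = ½ · 14 · 28 = 196.

196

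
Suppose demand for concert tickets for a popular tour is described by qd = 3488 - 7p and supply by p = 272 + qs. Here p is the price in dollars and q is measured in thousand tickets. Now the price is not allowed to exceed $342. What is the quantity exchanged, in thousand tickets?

70

Rearranging supply gives qs = p - 272. Without the control the market clears where 3488 - 7p = p - 272, i.e. p* = 470 and q* = 198.
The ceiling of 342 is below the equilibrium price 470, so it binds.
At p = 342: qd = 3488 - 7·342 = 1094 and qs = 342 - 272 = 70.
The quantity actually transacted is the short side, supply: 70.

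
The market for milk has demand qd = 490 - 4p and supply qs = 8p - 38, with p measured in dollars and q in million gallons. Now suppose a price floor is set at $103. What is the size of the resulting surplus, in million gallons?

In a free market, 490 - 4p = 8p - 38 gives the equilibrium p* = 44, q* = 314.
Because the floor (103) lies above the market-clearing price, it is binding.
At p = 103: qd = 490 - 4·103 = 78 and qs = 8·103 - 38 = 786.
Surplus = qs - qd = 786 - 78 = 708.

708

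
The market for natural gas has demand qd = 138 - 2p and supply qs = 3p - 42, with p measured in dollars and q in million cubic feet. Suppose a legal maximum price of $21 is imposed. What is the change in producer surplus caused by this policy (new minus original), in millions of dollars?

Setting quantity demanded equal to quantity supplied, 138 - 2p = 3p - 42, gives p* = 36 and q* = 66.
The ceiling of 21 is below the equilibrium price 36, so it binds.
At p = 21: qd = 138 - 2·21 = 96 and qs = 3·21 - 42 = 21.
Producer surplus without the control is ½ · (36 - 14) · 66 = 726.
With the ceiling, producers sell 21 units at 21, so PS = ½ · (21 - 14) · 21 = 73.5.
Change in producer surplus = 73.5 - 726 = -652.5.

-652.5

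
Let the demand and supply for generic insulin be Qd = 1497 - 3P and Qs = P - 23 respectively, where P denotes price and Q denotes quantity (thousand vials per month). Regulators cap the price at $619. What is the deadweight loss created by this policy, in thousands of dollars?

Equilibrium: 1497 - 3P = P - 23, so 1520 = 4P and P* = 380, Q* = 357.
Since 619 is above P* = 380, the ceiling does not bind and the free-market outcome prevails.
Since the control does not bind, no trades are prevented and deadweight loss is zero.

0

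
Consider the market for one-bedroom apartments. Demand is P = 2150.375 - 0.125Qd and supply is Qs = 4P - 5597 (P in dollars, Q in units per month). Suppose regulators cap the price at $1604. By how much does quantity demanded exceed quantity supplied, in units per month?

Rearranging demand gives Qd = 17203 - 8P. Without the control the market clears where 17203 - 8P = 4P - 5597, i.e. P* = 1900 and Q* = 2003.
Because the ceiling (1604) lies below the market-clearing price, it is binding.
At P = 1604: Qd = 17203 - 8·1604 = 4371 and Qs = 4·1604 - 5597 = 819.
Shortage = Qd - Qs = 4371 - 819 = 3552.

3552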